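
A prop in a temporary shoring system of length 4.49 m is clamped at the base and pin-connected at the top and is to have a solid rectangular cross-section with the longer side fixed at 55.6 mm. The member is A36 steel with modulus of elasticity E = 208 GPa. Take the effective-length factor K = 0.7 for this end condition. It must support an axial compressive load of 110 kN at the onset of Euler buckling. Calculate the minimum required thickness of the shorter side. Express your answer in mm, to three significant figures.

L_e = K·L = 0.7 × 4.49 = 3.143 m
Required I = P_cr·L_e²/(π²E) = 1.100×10^5 × 3.143² / (π² × 2.08×10^11) = 5.293×10^-7 m⁴
I_req = 5.293×10^5 mm⁴
Rectangle, weak axis: I_min = h·b³/12 with h = 55.6 mm fixed  ⇒  b = (12I/h)^(1/3) = 48.5 mm

b ≈ 48.5 mm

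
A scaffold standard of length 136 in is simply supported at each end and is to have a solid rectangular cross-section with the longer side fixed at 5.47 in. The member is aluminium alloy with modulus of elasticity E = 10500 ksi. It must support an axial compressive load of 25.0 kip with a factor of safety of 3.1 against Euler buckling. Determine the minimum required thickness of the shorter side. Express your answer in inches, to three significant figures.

Required P_cr = n·P = 3.1 × 25.0 = 77.50 kip
L_e = K·L = 1 × 136 = 136.0 in
Required I = P_cr·L_e²/(π²E) = 7.750×10^4 × 136.0² / (π² × 1.05×10^7) = 13.83 in⁴
Rectangle, weak axis: I_min = h·b³/12 with h = 5.47 in fixed  ⇒  b = (12I/h)^(1/3) = 3.12 in

b ≈ 3.12 in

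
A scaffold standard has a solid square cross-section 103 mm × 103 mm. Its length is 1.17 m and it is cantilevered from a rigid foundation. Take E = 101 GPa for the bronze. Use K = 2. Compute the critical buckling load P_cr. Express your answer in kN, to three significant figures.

P_cr ≈ 1710 kN

I = a⁴/12 = 103⁴/12 = 9.379×10^6 mm⁴
I = 9.379×10^6 mm⁴ = 9.379×10^-6 m⁴
Effective length L_e = K·L = 2 × 1.17 = 2.340 m
P_cr = π²EI / L_e² = π² × 101×10⁹ × 9.379×10^-6 / 2.340² = 1.707×10^6 N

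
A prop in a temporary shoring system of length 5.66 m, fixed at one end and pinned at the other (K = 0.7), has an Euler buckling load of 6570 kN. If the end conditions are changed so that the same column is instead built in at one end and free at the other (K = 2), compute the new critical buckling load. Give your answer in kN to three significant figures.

P_cr ∝ 1/K², so P_cr,new = P_cr,old × (K_old/K_new)² = 6570 × (0.7/2)²
= 6570 × 0.1225 = 805 kN

P_cr ≈ 805 kN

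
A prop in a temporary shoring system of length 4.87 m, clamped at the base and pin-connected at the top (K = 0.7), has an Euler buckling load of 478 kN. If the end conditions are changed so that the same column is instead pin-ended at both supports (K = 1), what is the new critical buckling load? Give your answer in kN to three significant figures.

P_cr ∝ 1/K², so P_cr,new = P_cr,old × (K_old/K_new)² = 478 × (0.7/1)²
= 478 × 0.4900 = 234 kN

P_cr ≈ 234 kN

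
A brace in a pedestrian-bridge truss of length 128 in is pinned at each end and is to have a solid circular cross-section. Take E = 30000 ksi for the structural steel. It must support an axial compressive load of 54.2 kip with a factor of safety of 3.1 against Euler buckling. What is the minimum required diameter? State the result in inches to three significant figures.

Required P_cr = n·P = 3.1 × 54.2 = 168.0 kip
L_e = K·L = 1 × 128 = 128.0 in
Required I = P_cr·L_e²/(π²E) = 1.680×10^5 × 128.0² / (π² × 3.00×10^7) = 9.297 in⁴
Solid circle: I = πd⁴/64  ⇒  d = (64I/π)^(1/4) = (64×9.297/π)^(1/4) = 3.71 in

d ≈ 3.71 in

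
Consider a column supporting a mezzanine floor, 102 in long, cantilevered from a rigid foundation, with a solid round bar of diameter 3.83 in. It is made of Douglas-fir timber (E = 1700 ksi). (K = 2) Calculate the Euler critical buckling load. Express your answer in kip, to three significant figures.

P_cr ≈ 4.26 kip

I = πd⁴/64 = π×3.83⁴/64 = 10.56 in⁴
Effective length L_e = K·L = 2 × 102 = 204.0 in
P_cr = π²EI / L_e² = π² × 1700×10³ × 10.56 / 204.0² = 4.258×10^3 lb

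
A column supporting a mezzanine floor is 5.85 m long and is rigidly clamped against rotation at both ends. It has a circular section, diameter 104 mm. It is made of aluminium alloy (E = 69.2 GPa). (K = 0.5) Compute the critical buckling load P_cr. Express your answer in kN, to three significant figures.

P_cr ≈ 458 kN

I = πd⁴/64 = π×104⁴/64 = 5.743×10^6 mm⁴
I = 5.743×10^6 mm⁴ = 5.743×10^-6 m⁴
Effective length L_e = K·L = 0.5 × 5.85 = 2.925 m
P_cr = π²EI / L_e² = π² × 69.2×10⁹ × 5.743×10^-6 / 2.925² = 4.584×10^5 N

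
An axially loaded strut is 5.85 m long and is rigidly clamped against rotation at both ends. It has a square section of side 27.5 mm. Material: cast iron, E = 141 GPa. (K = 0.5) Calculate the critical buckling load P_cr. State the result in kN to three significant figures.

P_cr ≈ 7.75 kN

I = a⁴/12 = 27.5⁴/12 = 4.766×10^4 mm⁴
I = 4.766×10^4 mm⁴ = 4.766×10^-8 m⁴
Effective length L_e = K·L = 0.5 × 5.85 = 2.925 m
P_cr = π²EI / L_e² = π² × 141×10⁹ × 4.766×10^-8 / 2.925² = 7.752×10^3 N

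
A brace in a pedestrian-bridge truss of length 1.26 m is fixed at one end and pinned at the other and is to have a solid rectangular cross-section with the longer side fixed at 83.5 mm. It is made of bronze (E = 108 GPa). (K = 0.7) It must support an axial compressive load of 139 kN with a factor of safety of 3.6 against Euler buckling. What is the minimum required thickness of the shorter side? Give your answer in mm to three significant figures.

b ≈ 37.4 mm

Required P_cr = n·P = 3.6 × 139 = 500.4 kN
L_e = K·L = 0.7 × 1.26 = 0.8820 m
Required I = P_cr·L_e²/(π²E) = 5.004×10^5 × 0.8820² / (π² × 1.08×10^11) = 3.652×10^-7 m⁴
I_req = 3.652×10^5 mm⁴
Rectangle, weak axis: I_min = h·b³/12 with h = 83.5 mm fixed  ⇒  b = (12I/h)^(1/3) = 37.4 mm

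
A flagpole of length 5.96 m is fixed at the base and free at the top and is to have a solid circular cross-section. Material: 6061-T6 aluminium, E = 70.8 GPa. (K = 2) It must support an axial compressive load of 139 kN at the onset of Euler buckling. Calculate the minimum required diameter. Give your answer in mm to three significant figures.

d ≈ 155 mm

L_e = K·L = 2 × 5.96 = 11.92 m
Required I = P_cr·L_e²/(π²E) = 1.390×10^5 × 11.92² / (π² × 7.08×10^10) = 2.826×10^-5 m⁴
I_req = 2.826×10^7 mm⁴
Solid circle: I = πd⁴/64  ⇒  d = (64I/π)^(1/4) = (64×2.826×10^7/π)^(1/4) = 155 mm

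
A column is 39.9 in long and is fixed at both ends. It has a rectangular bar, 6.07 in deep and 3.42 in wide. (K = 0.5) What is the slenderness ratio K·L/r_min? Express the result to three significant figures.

For a rectangle r_min = b/√12 = 3.42/√12 = 0.9873 in
L_e = K·L = 0.5 × 39.9 = 19.95 in
λ = L_e / r_min = 19.950 / 0.9873 = 20.2

λ ≈ 20.2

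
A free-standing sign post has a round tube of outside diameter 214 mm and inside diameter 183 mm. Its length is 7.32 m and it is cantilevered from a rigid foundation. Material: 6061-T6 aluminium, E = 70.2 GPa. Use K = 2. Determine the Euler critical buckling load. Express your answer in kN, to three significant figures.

P_cr ≈ 155 kN

d_o = 214 mm, d_i = 183 mm
I = π(d_o⁴ − d_i⁴)/64 = π(214⁴ − 183.0⁴)/64 = 4.790×10^7 mm⁴
I = 4.790×10^7 mm⁴ = 4.790×10^-5 m⁴
Effective length L_e = K·L = 2 × 7.32 = 14.64 m
P_cr = π²EI / L_e² = π² × 70.2×10⁹ × 4.790×10^-5 / 14.64² = 1.548×10^5 N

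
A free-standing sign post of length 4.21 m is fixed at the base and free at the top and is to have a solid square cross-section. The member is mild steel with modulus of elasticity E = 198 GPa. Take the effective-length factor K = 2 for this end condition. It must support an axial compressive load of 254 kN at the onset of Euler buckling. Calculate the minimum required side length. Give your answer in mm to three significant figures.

L_e = K·L = 2 × 4.21 = 8.420 m
Required I = P_cr·L_e²/(π²E) = 2.540×10^5 × 8.420² / (π² × 1.98×10^11) = 9.215×10^-6 m⁴
I_req = 9.215×10^6 mm⁴
Solid square: I = a⁴/12  ⇒  a = (12I)^(1/4) = (12×9.215×10^6)^(1/4) = 103 mm

a ≈ 103 mm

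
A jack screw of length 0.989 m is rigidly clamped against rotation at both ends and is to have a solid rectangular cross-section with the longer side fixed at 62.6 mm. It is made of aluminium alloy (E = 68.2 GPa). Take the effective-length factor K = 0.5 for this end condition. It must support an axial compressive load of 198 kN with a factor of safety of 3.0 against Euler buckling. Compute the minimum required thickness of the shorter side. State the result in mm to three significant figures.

b ≈ 34.6 mm

Required P_cr = n·P = 3.0 × 198 = 594.0 kN
L_e = K·L = 0.5 × 0.989 = 0.4945 m
Required I = P_cr·L_e²/(π²E) = 5.940×10^5 × 0.4945² / (π² × 6.82×10^10) = 2.158×10^-7 m⁴
I_req = 2.158×10^5 mm⁴
Rectangle, weak axis: I_min = h·b³/12 with h = 62.6 mm fixed  ⇒  b = (12I/h)^(1/3) = 34.6 mm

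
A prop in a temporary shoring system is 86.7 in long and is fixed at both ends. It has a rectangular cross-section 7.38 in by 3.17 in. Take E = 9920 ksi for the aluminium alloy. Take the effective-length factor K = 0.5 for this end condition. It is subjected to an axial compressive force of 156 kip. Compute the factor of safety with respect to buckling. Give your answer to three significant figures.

n ≈ 6.54

Buckling occurs about the weak axis: I_min = h·b³/12 with b = 3.17 in (the shorter side).
I_min = 7.38×3.17³/12 = 19.59 in⁴
Effective length L_e = K·L = 0.5 × 86.7 = 43.35 in
P_cr = π²EI / L_e² = π² × 9920×10³ × 19.59 / 43.35² = 1.021×10^6 lb
Factor of safety n = P_cr / P = 1020.7 / 156 = 6.54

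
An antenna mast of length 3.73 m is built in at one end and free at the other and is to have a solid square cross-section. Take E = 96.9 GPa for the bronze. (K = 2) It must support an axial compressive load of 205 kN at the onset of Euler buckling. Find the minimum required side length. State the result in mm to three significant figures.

L_e = K·L = 2 × 3.73 = 7.460 m
Required I = P_cr·L_e²/(π²E) = 2.050×10^5 × 7.460² / (π² × 9.69×10^10) = 1.193×10^-5 m⁴
I_req = 1.193×10^7 mm⁴
Solid square: I = a⁴/12  ⇒  a = (12I)^(1/4) = (12×1.193×10^7)^(1/4) = 109 mm

a ≈ 109 mm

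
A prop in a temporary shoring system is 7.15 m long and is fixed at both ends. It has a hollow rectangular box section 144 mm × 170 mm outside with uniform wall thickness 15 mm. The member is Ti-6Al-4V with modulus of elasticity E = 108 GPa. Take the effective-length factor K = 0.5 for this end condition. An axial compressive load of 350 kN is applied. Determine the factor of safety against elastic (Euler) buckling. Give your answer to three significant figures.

Inner dimensions: h_i = 170 − 2×15 = 140.0 mm, b_i = 144 − 2×15 = 114.0 mm
Weak-axis I_min = (h_o·b_o³ − h_i·b_i³)/12 with b_o = 144, b_i = 114.0 mm (shorter outer/inner sides).
I_min = (170×144³ − 140.0×114.0³)/12 = 2.502×10^7 mm⁴
I = 2.502×10^7 mm⁴ = 2.502×10^-5 m⁴
Effective length L_e = K·L = 0.5 × 7.15 = 3.575 m
P_cr = π²EI / L_e² = π² × 108×10⁹ × 2.502×10^-5 / 3.575² = 2.086×10^6 N
Factor of safety n = P_cr / P = 2086.4 / 350 = 5.96

n ≈ 5.96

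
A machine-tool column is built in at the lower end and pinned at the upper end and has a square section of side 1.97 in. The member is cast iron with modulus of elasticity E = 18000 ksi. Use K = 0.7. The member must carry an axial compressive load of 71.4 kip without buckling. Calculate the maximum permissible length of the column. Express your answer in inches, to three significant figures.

I = a⁴/12 = 1.97⁴/12 = 1.255 in⁴
At the buckling limit P_cr = P = 7.140×10^4 lb
From P_cr = π²EI/(K·L)²:  L = (1/K)·√(π²EI/P_cr) = (1/0.7)·√(π²×1.80×10^7×1.255/7.140×10^4)
L = 79.8 in

L_max ≈ 79.8 in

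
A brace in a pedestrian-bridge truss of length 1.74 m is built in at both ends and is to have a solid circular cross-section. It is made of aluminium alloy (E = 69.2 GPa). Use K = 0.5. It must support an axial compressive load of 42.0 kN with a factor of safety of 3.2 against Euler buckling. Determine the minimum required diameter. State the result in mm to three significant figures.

Required P_cr = n·P = 3.2 × 42.0 = 134.4 kN
L_e = K·L = 0.5 × 1.74 = 0.8700 m
Required I = P_cr·L_e²/(π²E) = 1.344×10^5 × 0.8700² / (π² × 6.92×10^10) = 1.489×10^-7 m⁴
I_req = 1.489×10^5 mm⁴
Solid circle: I = πd⁴/64  ⇒  d = (64I/π)^(1/4) = (64×1.489×10^5/π)^(1/4) = 41.7 mm

d ≈ 41.7 mm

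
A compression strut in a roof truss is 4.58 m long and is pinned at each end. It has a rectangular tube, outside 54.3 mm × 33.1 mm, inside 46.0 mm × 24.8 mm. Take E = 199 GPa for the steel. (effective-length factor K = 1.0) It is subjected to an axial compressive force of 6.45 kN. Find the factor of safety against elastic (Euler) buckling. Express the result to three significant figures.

n ≈ 1.53

Weak-axis I_min = (h_o·b_o³ − h_i·b_i³)/12 with b_o = 33.1, b_i = 24.80 mm (shorter outer/inner sides).
I_min = (54.3×33.1³ − 46.00×24.80³)/12 = 1.056×10^5 mm⁴
I = 1.056×10^5 mm⁴ = 1.056×10^-7 m⁴
Effective length L_e = K·L = 1 × 4.58 = 4.580 m
P_cr = π²EI / L_e² = π² × 199×10⁹ × 1.056×10^-7 / 4.580² = 9.890×10^3 N
Factor of safety n = P_cr / P = 9.8901 / 6.45 = 1.53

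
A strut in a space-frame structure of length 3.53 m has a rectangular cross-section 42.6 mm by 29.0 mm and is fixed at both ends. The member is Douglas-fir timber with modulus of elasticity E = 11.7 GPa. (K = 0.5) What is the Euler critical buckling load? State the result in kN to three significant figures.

P_cr ≈ 3.21 kN

Buckling occurs about the weak axis: I_min = h·b³/12 with b = 29.0 mm (the shorter side).
I_min = 42.6×29.0³/12 = 8.658×10^4 mm⁴
I = 8.658×10^4 mm⁴ = 8.658×10^-8 m⁴
Effective length L_e = K·L = 0.5 × 3.53 = 1.765 m
P_cr = π²EI / L_e² = π² × 11.7×10⁹ × 8.658×10^-8 / 1.765² = 3.209×10^3 N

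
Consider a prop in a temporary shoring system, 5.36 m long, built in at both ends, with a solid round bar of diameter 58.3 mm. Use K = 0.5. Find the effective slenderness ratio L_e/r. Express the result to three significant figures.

λ ≈ 184

I = πd⁴/64 = π×58.3⁴/64 = 5.671×10^5 mm⁴
A = 2.669×10^3 mm²;  r_min = √(I/A) = √(5.671×10^5/2.669×10^3) = 14.57 mm
L_e = K·L = 0.5 × 5.36 m = 2.680 m = 2680.0 mm
λ = L_e / r_min = 2680.0 / 14.57 = 184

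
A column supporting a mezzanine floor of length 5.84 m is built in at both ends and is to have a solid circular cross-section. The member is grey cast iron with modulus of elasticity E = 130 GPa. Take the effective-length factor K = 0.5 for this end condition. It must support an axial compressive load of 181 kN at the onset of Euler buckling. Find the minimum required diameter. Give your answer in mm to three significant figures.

L_e = K·L = 0.5 × 5.84 = 2.920 m
Required I = P_cr·L_e²/(π²E) = 1.810×10^5 × 2.920² / (π² × 1.30×10^11) = 1.203×10^-6 m⁴
I_req = 1.203×10^6 mm⁴
Solid circle: I = πd⁴/64  ⇒  d = (64I/π)^(1/4) = (64×1.203×10^6/π)^(1/4) = 70.4 mm

d ≈ 70.4 mm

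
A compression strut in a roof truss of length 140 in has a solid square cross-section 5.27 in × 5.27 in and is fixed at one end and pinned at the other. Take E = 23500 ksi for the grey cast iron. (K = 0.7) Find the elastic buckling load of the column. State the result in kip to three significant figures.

I = a⁴/12 = 5.27⁴/12 = 64.28 in⁴
Effective length L_e = K·L = 0.7 × 140 = 98.00 in
P_cr = π²EI / L_e² = π² × 23500×10³ × 64.28 / 98.00² = 1.552×10^6 lb

P_cr ≈ 1550 kip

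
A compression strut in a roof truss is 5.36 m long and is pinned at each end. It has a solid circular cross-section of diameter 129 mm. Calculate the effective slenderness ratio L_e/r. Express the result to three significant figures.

For a solid circle r = d/4 = 129/4 = 32.25 mm
L_e = K·L = 1 × 5.36 m = 5.360 m = 5360.0 mm
λ = L_e / r_min = 5360.0 / 32.25 = 166

λ ≈ 166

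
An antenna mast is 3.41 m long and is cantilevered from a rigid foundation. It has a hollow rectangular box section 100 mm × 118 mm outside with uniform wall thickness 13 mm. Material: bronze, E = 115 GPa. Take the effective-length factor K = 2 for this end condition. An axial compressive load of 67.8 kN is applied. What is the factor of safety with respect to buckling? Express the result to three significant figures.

Inner dimensions: h_i = 118 − 2×13 = 92.00 mm, b_i = 100 − 2×13 = 74.00 mm
Weak-axis I_min = (h_o·b_o³ − h_i·b_i³)/12 with b_o = 100, b_i = 74.00 mm (shorter outer/inner sides).
I_min = (118×100³ − 92.00×74.00³)/12 = 6.727×10^6 mm⁴
I = 6.727×10^6 mm⁴ = 6.727×10^-6 m⁴
Effective length L_e = K·L = 2 × 3.41 = 6.820 m
P_cr = π²EI / L_e² = π² × 115×10⁹ × 6.727×10^-6 / 6.820² = 1.641×10^5 N
Factor of safety n = P_cr / P = 164.14 / 67.8 = 2.42

n ≈ 2.42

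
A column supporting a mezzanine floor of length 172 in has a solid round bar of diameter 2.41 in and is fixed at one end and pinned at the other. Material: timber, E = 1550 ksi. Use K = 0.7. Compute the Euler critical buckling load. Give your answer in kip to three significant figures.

P_cr ≈ 1.75 kip

I = πd⁴/64 = π×2.41⁴/64 = 1.656 in⁴
Effective length L_e = K·L = 0.7 × 172 = 120.4 in
P_cr = π²EI / L_e² = π² × 1550×10³ × 1.656 / 120.4² = 1.747×10^3 lb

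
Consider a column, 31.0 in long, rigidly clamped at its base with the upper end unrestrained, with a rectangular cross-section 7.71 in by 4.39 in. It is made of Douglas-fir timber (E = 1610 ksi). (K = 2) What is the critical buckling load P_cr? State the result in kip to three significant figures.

Buckling occurs about the weak axis: I_min = h·b³/12 with b = 4.39 in (the shorter side).
I_min = 7.71×4.39³/12 = 54.36 in⁴
Effective length L_e = K·L = 2 × 31.0 = 62.00 in
P_cr = π²EI / L_e² = π² × 1610×10³ × 54.36 / 62.00² = 2.247×10^5 lb

P_cr ≈ 225 kip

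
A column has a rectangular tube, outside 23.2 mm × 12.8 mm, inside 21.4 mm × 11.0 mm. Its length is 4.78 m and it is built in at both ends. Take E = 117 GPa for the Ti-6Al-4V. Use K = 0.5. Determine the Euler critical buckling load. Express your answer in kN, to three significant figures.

Weak-axis I_min = (h_o·b_o³ − h_i·b_i³)/12 with b_o = 12.8, b_i = 11.00 mm (shorter outer/inner sides).
I_min = (23.2×12.8³ − 21.40×11.00³)/12 = 1.681×10^3 mm⁴
I = 1.681×10^3 mm⁴ = 1.681×10^-9 m⁴
Effective length L_e = K·L = 0.5 × 4.78 = 2.390 m
P_cr = π²EI / L_e² = π² × 117×10⁹ × 1.681×10^-9 / 2.390² = 339.8 N

P_cr ≈ 0.340 kN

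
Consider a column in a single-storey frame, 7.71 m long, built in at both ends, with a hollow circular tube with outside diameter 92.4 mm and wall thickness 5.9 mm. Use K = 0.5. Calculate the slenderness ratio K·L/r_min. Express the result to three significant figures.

Inner diameter d_i = 92.4 − 2×5.9 = 80.60 mm
I = π(d_o⁴ − d_i⁴)/64 = π(92.4⁴ − 80.60⁴)/64 = 1.507×10^6 mm⁴
A = 1.603×10^3 mm²;  r_min = √(I/A) = √(1.507×10^6/1.603×10^3) = 30.65 mm
L_e = K·L = 0.5 × 7.71 m = 3.855 m = 3855.0 mm
λ = L_e / r_min = 3855.0 / 30.65 = 126

λ ≈ 126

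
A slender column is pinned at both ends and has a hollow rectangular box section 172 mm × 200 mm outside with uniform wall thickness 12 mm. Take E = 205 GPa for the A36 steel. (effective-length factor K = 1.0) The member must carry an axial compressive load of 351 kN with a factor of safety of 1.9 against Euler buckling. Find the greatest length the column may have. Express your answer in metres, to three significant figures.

Inner dimensions: h_i = 200 − 2×12 = 176.0 mm, b_i = 172 − 2×12 = 148.0 mm
Weak-axis I_min = (h_o·b_o³ − h_i·b_i³)/12 with b_o = 172, b_i = 148.0 mm (shorter outer/inner sides).
I_min = (200×172³ − 176.0×148.0³)/12 = 3.726×10^7 mm⁴
I = 3.726×10^-5 m⁴
Required critical load P_cr = n·P = 1.9 × 351 = 666.9 kN = 6.669×10^5 N
From P_cr = π²EI/(K·L)²:  L = (1/K)·√(π²EI/P_cr) = (1/1)·√(π²×2.05×10^11×3.726×10^-5/6.669×10^5)
L = 10.6 m

L_max ≈ 10.6 m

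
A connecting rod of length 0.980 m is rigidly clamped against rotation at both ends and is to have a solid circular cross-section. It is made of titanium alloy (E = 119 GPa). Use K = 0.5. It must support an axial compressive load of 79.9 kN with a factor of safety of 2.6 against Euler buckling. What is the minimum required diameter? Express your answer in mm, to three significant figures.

d ≈ 30.5 mm

Required P_cr = n·P = 2.6 × 79.9 = 207.7 kN
L_e = K·L = 0.5 × 0.980 = 0.4900 m
Required I = P_cr·L_e²/(π²E) = 2.077×10^5 × 0.4900² / (π² × 1.19×10^11) = 4.247×10^-8 m⁴
I_req = 4.247×10^4 mm⁴
Solid circle: I = πd⁴/64  ⇒  d = (64I/π)^(1/4) = (64×4.247×10^4/π)^(1/4) = 30.5 mm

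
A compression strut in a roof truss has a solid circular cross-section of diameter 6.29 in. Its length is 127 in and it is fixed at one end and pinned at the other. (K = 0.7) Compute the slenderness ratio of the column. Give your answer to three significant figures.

λ ≈ 56.5

I = πd⁴/64 = π×6.29⁴/64 = 76.84 in⁴
A = 31.07 in²;  r_min = √(I/A) = √(76.84/31.07) = 1.572 in
L_e = K·L = 0.7 × 127 = 88.90 in
λ = L_e / r_min = 88.900 / 1.572 = 56.5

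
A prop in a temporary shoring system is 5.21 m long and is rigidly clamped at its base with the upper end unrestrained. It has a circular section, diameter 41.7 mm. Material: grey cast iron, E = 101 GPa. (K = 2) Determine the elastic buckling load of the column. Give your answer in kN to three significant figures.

P_cr ≈ 1.36 kN

I = πd⁴/64 = π×41.7⁴/64 = 1.484×10^5 mm⁴
I = 1.484×10^5 mm⁴ = 1.484×10^-7 m⁴
Effective length L_e = K·L = 2 × 5.21 = 10.42 m
P_cr = π²EI / L_e² = π² × 101×10⁹ × 1.484×10^-7 / 10.42² = 1.363×10^3 N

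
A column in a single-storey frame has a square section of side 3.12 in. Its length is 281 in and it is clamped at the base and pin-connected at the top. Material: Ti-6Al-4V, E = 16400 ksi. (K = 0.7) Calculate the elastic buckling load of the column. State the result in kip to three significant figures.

P_cr ≈ 33.0 kip

I = a⁴/12 = 3.12⁴/12 = 7.897 in⁴
Effective length L_e = K·L = 0.7 × 281 = 196.7 in
P_cr = π²EI / L_e² = π² × 16400×10³ × 7.897 / 196.7² = 3.303×10^4 lb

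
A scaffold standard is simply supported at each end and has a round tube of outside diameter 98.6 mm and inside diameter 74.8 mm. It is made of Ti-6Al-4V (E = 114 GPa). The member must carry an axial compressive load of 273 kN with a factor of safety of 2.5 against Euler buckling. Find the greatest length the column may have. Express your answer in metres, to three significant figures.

d_o = 98.6 mm, d_i = 74.8 mm
I = π(d_o⁴ − d_i⁴)/64 = π(98.6⁴ − 74.80⁴)/64 = 3.103×10^6 mm⁴
I = 3.103×10^-6 m⁴
Required critical load P_cr = n·P = 2.5 × 273 = 682.5 kN = 6.825×10^5 N
From P_cr = π²EI/(K·L)²:  L = (1/K)·√(π²EI/P_cr) = (1/1)·√(π²×1.14×10^11×3.103×10^-6/6.825×10^5)
L = 2.26 m

L_max ≈ 2.26 m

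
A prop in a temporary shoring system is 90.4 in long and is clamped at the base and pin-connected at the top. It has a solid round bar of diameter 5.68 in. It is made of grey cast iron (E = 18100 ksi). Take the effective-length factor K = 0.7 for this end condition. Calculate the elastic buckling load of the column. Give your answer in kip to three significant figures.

P_cr ≈ 2280 kip

I = πd⁴/64 = π×5.68⁴/64 = 51.09 in⁴
Effective length L_e = K·L = 0.7 × 90.4 = 63.28 in
P_cr = π²EI / L_e² = π² × 18100×10³ × 51.09 / 63.28² = 2.279×10^6 lb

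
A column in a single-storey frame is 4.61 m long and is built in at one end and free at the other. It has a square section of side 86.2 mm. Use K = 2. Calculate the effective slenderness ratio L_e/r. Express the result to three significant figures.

For a square r = a/√12 = 86.2/√12 = 24.88 mm
L_e = K·L = 2 × 4.61 m = 9.220 m = 9220.0 mm
λ = L_e / r_min = 9220.0 / 24.88 = 371

λ ≈ 371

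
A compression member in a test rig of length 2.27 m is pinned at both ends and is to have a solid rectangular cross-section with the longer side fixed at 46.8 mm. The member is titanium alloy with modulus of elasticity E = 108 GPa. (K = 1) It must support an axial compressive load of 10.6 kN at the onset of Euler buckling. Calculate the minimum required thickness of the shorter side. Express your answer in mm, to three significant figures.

L_e = K·L = 1 × 2.27 = 2.270 m
Required I = P_cr·L_e²/(π²E) = 1.060×10^4 × 2.270² / (π² × 1.08×10^11) = 5.124×10^-8 m⁴
I_req = 5.124×10^4 mm⁴
Rectangle, weak axis: I_min = h·b³/12 with h = 46.8 mm fixed  ⇒  b = (12I/h)^(1/3) = 23.6 mm

b ≈ 23.6 mm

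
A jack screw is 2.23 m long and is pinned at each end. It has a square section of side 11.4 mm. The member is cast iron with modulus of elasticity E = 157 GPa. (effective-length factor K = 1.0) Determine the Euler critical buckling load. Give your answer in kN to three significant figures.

I = a⁴/12 = 11.4⁴/12 = 1.407×10^3 mm⁴
I = 1.407×10^3 mm⁴ = 1.407×10^-9 m⁴
Effective length L_e = K·L = 1 × 2.23 = 2.230 m
P_cr = π²EI / L_e² = π² × 157×10⁹ × 1.407×10^-9 / 2.230² = 438.6 N

P_cr ≈ 0.439 kN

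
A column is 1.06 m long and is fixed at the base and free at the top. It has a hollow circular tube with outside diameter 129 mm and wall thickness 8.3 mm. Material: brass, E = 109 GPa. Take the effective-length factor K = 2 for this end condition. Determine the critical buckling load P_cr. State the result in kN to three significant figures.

Inner diameter d_i = 129 − 2×8.3 = 112.4 mm
I = π(d_o⁴ − d_i⁴)/64 = π(129⁴ − 112.4⁴)/64 = 5.758×10^6 mm⁴
I = 5.758×10^6 mm⁴ = 5.758×10^-6 m⁴
Effective length L_e = K·L = 2 × 1.06 = 2.120 m
P_cr = π²EI / L_e² = π² × 109×10⁹ × 5.758×10^-6 / 2.120² = 1.378×10^6 N

P_cr ≈ 1380 kN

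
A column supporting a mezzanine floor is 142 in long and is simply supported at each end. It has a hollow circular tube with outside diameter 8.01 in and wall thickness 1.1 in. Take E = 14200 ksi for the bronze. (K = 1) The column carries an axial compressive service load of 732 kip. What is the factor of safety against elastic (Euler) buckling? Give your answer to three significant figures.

Inner diameter d_i = 8.01 − 2×1.1 = 5.810 in
I = π(d_o⁴ − d_i⁴)/64 = π(8.01⁴ − 5.810⁴)/64 = 146.1 in⁴
Effective length L_e = K·L = 1 × 142 = 142.0 in
P_cr = π²EI / L_e² = π² × 14200×10³ × 146.1 / 142.0² = 1.016×10^6 lb
Factor of safety n = P_cr / P = 1015.7 / 732 = 1.39

n ≈ 1.39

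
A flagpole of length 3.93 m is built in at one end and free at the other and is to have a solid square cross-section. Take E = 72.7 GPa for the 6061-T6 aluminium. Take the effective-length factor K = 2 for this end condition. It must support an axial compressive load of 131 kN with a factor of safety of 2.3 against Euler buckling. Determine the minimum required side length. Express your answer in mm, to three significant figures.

Required P_cr = n·P = 2.3 × 131 = 301.3 kN
L_e = K·L = 2 × 3.93 = 7.860 m
Required I = P_cr·L_e²/(π²E) = 3.013×10^5 × 7.860² / (π² × 7.27×10^10) = 2.594×10^-5 m⁴
I_req = 2.594×10^7 mm⁴
Solid square: I = a⁴/12  ⇒  a = (12I)^(1/4) = (12×2.594×10^7)^(1/4) = 133 mm

a ≈ 133 mm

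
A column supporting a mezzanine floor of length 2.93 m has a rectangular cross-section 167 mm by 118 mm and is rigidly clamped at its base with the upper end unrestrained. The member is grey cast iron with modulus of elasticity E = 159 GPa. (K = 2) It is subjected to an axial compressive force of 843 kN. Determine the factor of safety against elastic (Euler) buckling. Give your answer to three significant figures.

n ≈ 1.24

Buckling occurs about the weak axis: I_min = h·b³/12 with b = 118 mm (the shorter side).
I_min = 167×118³/12 = 2.287×10^7 mm⁴
I = 2.287×10^7 mm⁴ = 2.287×10^-5 m⁴
Effective length L_e = K·L = 2 × 2.93 = 5.860 m
P_cr = π²EI / L_e² = π² × 159×10⁹ × 2.287×10^-5 / 5.860² = 1.045×10^6 N
Factor of safety n = P_cr / P = 1044.9 / 843 = 1.24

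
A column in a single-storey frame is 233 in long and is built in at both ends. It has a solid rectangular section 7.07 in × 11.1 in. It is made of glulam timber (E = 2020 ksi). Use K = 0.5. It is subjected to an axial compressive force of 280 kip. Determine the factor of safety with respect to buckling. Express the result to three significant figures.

n ≈ 1.71

Buckling occurs about the weak axis: I_min = h·b³/12 with b = 7.07 in (the shorter side).
I_min = 11.1×7.07³/12 = 326.9 in⁴
Effective length L_e = K·L = 0.5 × 233 = 116.5 in
P_cr = π²EI / L_e² = π² × 2020×10³ × 326.9 / 116.5² = 4.802×10^5 lb
Factor of safety n = P_cr / P = 480.17 / 280 = 1.71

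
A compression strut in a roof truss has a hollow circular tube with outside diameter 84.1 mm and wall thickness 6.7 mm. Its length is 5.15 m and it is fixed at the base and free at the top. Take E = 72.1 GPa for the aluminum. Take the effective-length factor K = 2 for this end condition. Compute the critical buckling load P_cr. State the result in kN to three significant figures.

Inner diameter d_i = 84.1 − 2×6.7 = 70.70 mm
I = π(d_o⁴ − d_i⁴)/64 = π(84.1⁴ − 70.70⁴)/64 = 1.229×10^6 mm⁴
I = 1.229×10^6 mm⁴ = 1.229×10^-6 m⁴
Effective length L_e = K·L = 2 × 5.15 = 10.30 m
P_cr = π²EI / L_e² = π² × 72.1×10⁹ × 1.229×10^-6 / 10.30² = 8.244×10^3 N

P_cr ≈ 8.24 kN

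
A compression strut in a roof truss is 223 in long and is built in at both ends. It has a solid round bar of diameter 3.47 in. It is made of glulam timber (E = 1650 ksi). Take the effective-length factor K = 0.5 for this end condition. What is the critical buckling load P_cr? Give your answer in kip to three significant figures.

P_cr ≈ 9.32 kip

I = πd⁴/64 = π×3.47⁴/64 = 7.117 in⁴
Effective length L_e = K·L = 0.5 × 223 = 111.5 in
P_cr = π²EI / L_e² = π² × 1650×10³ × 7.117 / 111.5² = 9.322×10^3 lb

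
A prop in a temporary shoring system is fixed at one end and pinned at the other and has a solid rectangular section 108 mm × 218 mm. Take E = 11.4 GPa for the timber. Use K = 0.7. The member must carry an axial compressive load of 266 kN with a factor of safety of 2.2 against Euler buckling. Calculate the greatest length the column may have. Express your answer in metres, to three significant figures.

L_max ≈ 3.00 m

Buckling occurs about the weak axis: I_min = h·b³/12 with b = 108 mm (the shorter side).
I_min = 218×108³/12 = 2.288×10^7 mm⁴
I = 2.288×10^-5 m⁴
Required critical load P_cr = n·P = 2.2 × 266 = 585.2 kN = 5.852×10^5 N
From P_cr = π²EI/(K·L)²:  L = (1/K)·√(π²EI/P_cr) = (1/0.7)·√(π²×1.14×10^10×2.288×10^-5/5.852×10^5)
L = 3.00 m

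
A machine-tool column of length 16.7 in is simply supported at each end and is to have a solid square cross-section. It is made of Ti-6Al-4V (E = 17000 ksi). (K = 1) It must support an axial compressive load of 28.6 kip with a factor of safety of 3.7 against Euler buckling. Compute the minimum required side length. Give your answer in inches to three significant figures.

Required P_cr = n·P = 3.7 × 28.6 = 105.8 kip
L_e = K·L = 1 × 16.7 = 16.70 in
Required I = P_cr·L_e²/(π²E) = 1.058×10^5 × 16.70² / (π² × 1.70×10^7) = 0.1759 in⁴
Solid square: I = a⁴/12  ⇒  a = (12I)^(1/4) = (12×0.1759)^(1/4) = 1.21 in

a ≈ 1.21 in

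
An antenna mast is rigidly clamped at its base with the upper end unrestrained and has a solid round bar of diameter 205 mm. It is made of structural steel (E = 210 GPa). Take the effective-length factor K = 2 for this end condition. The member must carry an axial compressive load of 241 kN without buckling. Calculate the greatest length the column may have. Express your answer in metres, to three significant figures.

L_max ≈ 13.7 m

I = πd⁴/64 = π×205⁴/64 = 8.669×10^7 mm⁴
I = 8.669×10^-5 m⁴
At the buckling limit P_cr = P = 2.410×10^5 N
From P_cr = π²EI/(K·L)²:  L = (1/K)·√(π²EI/P_cr) = (1/2)·√(π²×2.10×10^11×8.669×10^-5/2.410×10^5)
L = 13.7 m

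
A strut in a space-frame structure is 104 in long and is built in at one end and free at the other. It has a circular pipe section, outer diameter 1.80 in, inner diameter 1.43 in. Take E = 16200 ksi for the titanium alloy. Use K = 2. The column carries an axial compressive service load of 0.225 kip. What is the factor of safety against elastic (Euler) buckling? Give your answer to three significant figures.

n ≈ 5.09

d_o = 1.80 in, d_i = 1.43 in
I = π(d_o⁴ − d_i⁴)/64 = π(1.80⁴ − 1.430⁴)/64 = 0.3100 in⁴
Effective length L_e = K·L = 2 × 104 = 208.0 in
P_cr = π²EI / L_e² = π² × 16200×10³ × 0.3100 / 208.0² = 1.146×10^3 lb
Factor of safety n = P_cr / P = 1.1458 / 0.225 = 5.09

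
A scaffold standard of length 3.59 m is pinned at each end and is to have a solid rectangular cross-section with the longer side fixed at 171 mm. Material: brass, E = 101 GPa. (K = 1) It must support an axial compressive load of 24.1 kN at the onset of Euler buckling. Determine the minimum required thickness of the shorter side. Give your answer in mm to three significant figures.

L_e = K·L = 1 × 3.59 = 3.590 m
Required I = P_cr·L_e²/(π²E) = 2.410×10^4 × 3.590² / (π² × 1.01×10^11) = 3.116×10^-7 m⁴
I_req = 3.116×10^5 mm⁴
Rectangle, weak axis: I_min = h·b³/12 with h = 171 mm fixed  ⇒  b = (12I/h)^(1/3) = 28.0 mm

b ≈ 28.0 mm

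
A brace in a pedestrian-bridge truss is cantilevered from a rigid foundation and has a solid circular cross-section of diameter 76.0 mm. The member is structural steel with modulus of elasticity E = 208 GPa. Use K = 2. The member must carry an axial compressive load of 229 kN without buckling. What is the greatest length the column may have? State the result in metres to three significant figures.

I = πd⁴/64 = π×76.0⁴/64 = 1.638×10^6 mm⁴
I = 1.638×10^-6 m⁴
At the buckling limit P_cr = P = 2.290×10^5 N
From P_cr = π²EI/(K·L)²:  L = (1/K)·√(π²EI/P_cr) = (1/2)·√(π²×2.08×10^11×1.638×10^-6/2.290×10^5)
L = 1.92 m

L_max ≈ 1.92 m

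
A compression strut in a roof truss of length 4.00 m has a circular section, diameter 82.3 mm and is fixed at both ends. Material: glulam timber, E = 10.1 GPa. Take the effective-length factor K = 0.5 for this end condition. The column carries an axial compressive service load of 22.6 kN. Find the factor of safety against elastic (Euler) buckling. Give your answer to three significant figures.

n ≈ 2.48

I = πd⁴/64 = π×82.3⁴/64 = 2.252×10^6 mm⁴
I = 2.252×10^6 mm⁴ = 2.252×10^-6 m⁴
Effective length L_e = K·L = 0.5 × 4.00 = 2.000 m
P_cr = π²EI / L_e² = π² × 10.1×10⁹ × 2.252×10^-6 / 2.000² = 5.612×10^4 N
Factor of safety n = P_cr / P = 56.122 / 22.6 = 2.48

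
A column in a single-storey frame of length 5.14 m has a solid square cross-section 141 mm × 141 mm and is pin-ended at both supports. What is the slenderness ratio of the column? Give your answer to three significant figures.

For a square r = a/√12 = 141/√12 = 40.70 mm
L_e = K·L = 1 × 5.14 m = 5.140 m = 5140.0 mm
λ = L_e / r_min = 5140.0 / 40.70 = 126

λ ≈ 126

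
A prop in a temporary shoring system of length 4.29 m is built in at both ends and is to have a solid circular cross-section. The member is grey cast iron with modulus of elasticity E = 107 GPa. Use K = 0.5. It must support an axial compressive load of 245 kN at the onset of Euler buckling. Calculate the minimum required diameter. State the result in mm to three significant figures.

d ≈ 68.3 mm

L_e = K·L = 0.5 × 4.29 = 2.145 m
Required I = P_cr·L_e²/(π²E) = 2.450×10^5 × 2.145² / (π² × 1.07×10^11) = 1.067×10^-6 m⁴
I_req = 1.067×10^6 mm⁴
Solid circle: I = πd⁴/64  ⇒  d = (64I/π)^(1/4) = (64×1.067×10^6/π)^(1/4) = 68.3 mm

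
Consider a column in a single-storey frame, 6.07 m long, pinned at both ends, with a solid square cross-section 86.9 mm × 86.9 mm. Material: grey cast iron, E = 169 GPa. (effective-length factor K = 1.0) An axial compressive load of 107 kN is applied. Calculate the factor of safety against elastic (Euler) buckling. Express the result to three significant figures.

I = a⁴/12 = 86.9⁴/12 = 4.752×10^6 mm⁴
I = 4.752×10^6 mm⁴ = 4.752×10^-6 m⁴
Effective length L_e = K·L = 1 × 6.07 = 6.070 m
P_cr = π²EI / L_e² = π² × 169×10⁹ × 4.752×10^-6 / 6.070² = 2.151×10^5 N
Factor of safety n = P_cr / P = 215.13 / 107 = 2.01

n ≈ 2.01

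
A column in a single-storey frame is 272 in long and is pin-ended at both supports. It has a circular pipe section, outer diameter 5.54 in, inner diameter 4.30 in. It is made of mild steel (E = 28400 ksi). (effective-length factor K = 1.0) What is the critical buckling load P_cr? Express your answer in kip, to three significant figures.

d_o = 5.54 in, d_i = 4.30 in
I = π(d_o⁴ − d_i⁴)/64 = π(5.54⁴ − 4.300⁴)/64 = 29.46 in⁴
Effective length L_e = K·L = 1 × 272 = 272.0 in
P_cr = π²EI / L_e² = π² × 28400×10³ × 29.46 / 272.0² = 1.116×10^5 lb

P_cr ≈ 112 kip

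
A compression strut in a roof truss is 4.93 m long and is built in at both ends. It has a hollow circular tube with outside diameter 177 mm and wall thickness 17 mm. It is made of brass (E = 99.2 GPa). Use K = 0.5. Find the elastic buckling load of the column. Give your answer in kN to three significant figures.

P_cr ≈ 4460 kN

Inner diameter d_i = 177 − 2×17 = 143.0 mm
I = π(d_o⁴ − d_i⁴)/64 = π(177⁴ − 143.0⁴)/64 = 2.765×10^7 mm⁴
I = 2.765×10^7 mm⁴ = 2.765×10^-5 m⁴
Effective length L_e = K·L = 0.5 × 4.93 = 2.465 m
P_cr = π²EI / L_e² = π² × 99.2×10⁹ × 2.765×10^-5 / 2.465² = 4.456×10^6 N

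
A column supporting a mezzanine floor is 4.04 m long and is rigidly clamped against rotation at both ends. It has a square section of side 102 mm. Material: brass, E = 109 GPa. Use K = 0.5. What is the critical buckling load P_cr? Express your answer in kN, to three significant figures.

P_cr ≈ 2380 kN

I = a⁴/12 = 102⁴/12 = 9.020×10^6 mm⁴
I = 9.020×10^6 mm⁴ = 9.020×10^-6 m⁴
Effective length L_e = K·L = 0.5 × 4.04 = 2.020 m
P_cr = π²EI / L_e² = π² × 109×10⁹ × 9.020×10^-6 / 2.020² = 2.378×10^6 N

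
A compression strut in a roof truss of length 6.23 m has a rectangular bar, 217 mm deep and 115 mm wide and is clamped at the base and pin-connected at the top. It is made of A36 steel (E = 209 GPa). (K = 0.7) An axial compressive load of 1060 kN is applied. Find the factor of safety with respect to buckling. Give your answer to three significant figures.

Buckling occurs about the weak axis: I_min = h·b³/12 with b = 115 mm (the shorter side).
I_min = 217×115³/12 = 2.750×10^7 mm⁴
I = 2.750×10^7 mm⁴ = 2.750×10^-5 m⁴
Effective length L_e = K·L = 0.7 × 6.23 = 4.361 m
P_cr = π²EI / L_e² = π² × 209×10⁹ × 2.750×10^-5 / 4.361² = 2.983×10^6 N
Factor of safety n = P_cr / P = 2982.9 / 1060 = 2.81

n ≈ 2.81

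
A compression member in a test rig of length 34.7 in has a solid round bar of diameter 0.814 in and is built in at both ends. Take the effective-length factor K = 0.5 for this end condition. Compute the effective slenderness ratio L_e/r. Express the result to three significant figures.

λ ≈ 85.3

For a solid circle r = d/4 = 0.814/4 = 0.2035 in
L_e = K·L = 0.5 × 34.7 = 17.35 in
λ = L_e / r_min = 17.350 / 0.2035 = 85.3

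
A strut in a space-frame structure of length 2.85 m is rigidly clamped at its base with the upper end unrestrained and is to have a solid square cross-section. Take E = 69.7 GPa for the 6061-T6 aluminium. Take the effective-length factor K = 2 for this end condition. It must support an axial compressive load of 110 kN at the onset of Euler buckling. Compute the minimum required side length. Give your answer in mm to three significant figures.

a ≈ 88.9 mm

L_e = K·L = 2 × 2.85 = 5.700 m
Required I = P_cr·L_e²/(π²E) = 1.100×10^5 × 5.700² / (π² × 6.97×10^10) = 5.195×10^-6 m⁴
I_req = 5.195×10^6 mm⁴
Solid square: I = a⁴/12  ⇒  a = (12I)^(1/4) = (12×5.195×10^6)^(1/4) = 88.9 mm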